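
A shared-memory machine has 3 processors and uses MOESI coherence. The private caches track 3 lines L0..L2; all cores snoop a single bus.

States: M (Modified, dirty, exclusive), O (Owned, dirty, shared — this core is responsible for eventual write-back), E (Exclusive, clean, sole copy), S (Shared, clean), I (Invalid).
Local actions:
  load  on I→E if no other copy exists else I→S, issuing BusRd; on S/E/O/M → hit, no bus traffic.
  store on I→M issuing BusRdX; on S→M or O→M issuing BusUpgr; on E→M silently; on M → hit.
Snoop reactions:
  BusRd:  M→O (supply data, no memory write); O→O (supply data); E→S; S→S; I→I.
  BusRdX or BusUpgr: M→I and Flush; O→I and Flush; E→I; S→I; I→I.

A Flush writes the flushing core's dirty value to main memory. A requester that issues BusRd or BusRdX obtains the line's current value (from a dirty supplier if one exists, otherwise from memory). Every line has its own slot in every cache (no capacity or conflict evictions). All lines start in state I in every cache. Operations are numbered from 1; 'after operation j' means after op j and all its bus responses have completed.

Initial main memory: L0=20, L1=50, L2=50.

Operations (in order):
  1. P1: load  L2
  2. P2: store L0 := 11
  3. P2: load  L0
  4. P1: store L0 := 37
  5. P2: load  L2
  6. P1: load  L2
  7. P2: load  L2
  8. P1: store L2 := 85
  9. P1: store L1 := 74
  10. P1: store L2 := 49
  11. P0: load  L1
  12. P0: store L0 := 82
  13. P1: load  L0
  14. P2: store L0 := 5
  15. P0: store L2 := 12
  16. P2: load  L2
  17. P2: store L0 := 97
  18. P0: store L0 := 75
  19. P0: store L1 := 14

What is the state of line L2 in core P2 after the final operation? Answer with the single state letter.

state = S

[1] P1: load  L2 | P0:I, P1:E(50), P2:I | bus: BusRd
[2] P2: store L0 := 11 | P0:I, P1:I, P2:M(11) | bus: BusRdX
[3] P2: load  L0 | P0:I, P1:I, P2:M(11) | bus: none
[4] P1: store L0 := 37 | P0:I, P1:M(37), P2:I | bus: BusRdX,Flush
[5] P2: load  L2 | P0:I, P1:S(50), P2:S(50) | bus: BusRd
[6] P1: load  L2 | P0:I, P1:S(50), P2:S(50) | bus: none
[7] P2: load  L2 | P0:I, P1:S(50), P2:S(50) | bus: none
[8] P1: store L2 := 85 | P0:I, P1:M(85), P2:I | bus: BusUpgr
[9] P1: store L1 := 74 | P0:I, P1:M(74), P2:I | bus: BusRdX
[10] P1: store L2 := 49 | P0:I, P1:M(49), P2:I | bus: none
[11] P0: load  L1 | P0:S(74), P1:O(74), P2:I | bus: BusRd
[12] P0: store L0 := 82 | P0:M(82), P1:I, P2:I | bus: BusRdX,Flush
[13] P1: load  L0 | P0:O(82), P1:S(82), P2:I | bus: BusRd
[14] P2: store L0 := 5 | P0:I, P1:I, P2:M(5) | bus: BusRdX,Flush
[15] P0: store L2 := 12 | P0:M(12), P1:I, P2:I | bus: BusRdX,Flush
[16] P2: load  L2 | P0:O(12), P1:I, P2:S(12) | bus: BusRd
[17] P2: store L0 := 97 | P0:I, P1:I, P2:M(97) | bus: none
[18] P0: store L0 := 75 | P0:M(75), P1:I, P2:I | bus: BusRdX,Flush
[19] P0: store L1 := 14 | P0:M(14), P1:I, P2:I | bus: BusUpgr,Flush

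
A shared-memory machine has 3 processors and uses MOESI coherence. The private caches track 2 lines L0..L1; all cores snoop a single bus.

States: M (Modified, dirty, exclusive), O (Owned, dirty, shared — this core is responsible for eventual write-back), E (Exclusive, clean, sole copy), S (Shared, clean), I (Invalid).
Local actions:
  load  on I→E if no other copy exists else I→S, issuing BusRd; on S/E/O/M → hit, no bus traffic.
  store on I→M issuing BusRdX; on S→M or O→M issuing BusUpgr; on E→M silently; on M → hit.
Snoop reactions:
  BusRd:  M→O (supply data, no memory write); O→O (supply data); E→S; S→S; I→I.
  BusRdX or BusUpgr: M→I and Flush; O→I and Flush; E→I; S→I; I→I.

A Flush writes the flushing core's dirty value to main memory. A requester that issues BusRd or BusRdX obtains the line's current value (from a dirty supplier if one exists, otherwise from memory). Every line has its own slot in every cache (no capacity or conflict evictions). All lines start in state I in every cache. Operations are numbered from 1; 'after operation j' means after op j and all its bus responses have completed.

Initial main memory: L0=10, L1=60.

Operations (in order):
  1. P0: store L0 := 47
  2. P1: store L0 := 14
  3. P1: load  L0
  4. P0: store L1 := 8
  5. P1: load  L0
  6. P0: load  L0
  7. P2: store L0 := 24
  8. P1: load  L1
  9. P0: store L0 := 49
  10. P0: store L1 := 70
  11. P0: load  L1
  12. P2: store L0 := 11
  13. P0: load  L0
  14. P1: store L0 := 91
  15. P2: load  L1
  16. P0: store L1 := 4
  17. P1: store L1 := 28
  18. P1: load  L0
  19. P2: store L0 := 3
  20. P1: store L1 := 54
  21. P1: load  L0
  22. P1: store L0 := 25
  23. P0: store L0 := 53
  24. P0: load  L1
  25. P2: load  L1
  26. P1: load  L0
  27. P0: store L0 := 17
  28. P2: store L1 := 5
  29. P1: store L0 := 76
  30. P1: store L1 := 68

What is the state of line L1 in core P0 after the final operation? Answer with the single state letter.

step 1: P0: store L0 := 47  ⟶  MII  (L0)  txn=BusRdX  M[L0]=10
step 2: P1: store L0 := 14  ⟶  IMI  (L0)  txn=BusRdX+Flush  M[L0]=47
step 3: P1: load  L0  ⟶  IMI  (L0)  txn=∅  M[L0]=47
step 4: P0: store L1 := 8  ⟶  MII  (L1)  txn=BusRdX  M[L1]=60
step 5: P1: load  L0  ⟶  IMI  (L0)  txn=∅  M[L0]=47
step 6: P0: load  L0  ⟶  SOI  (L0)  txn=BusRd  M[L0]=47
step 7: P2: store L0 := 24  ⟶  IIM  (L0)  txn=BusRdX+Flush  M[L0]=14
step 8: P1: load  L1  ⟶  OSI  (L1)  txn=BusRd  M[L1]=60
step 9: P0: store L0 := 49  ⟶  MII  (L0)  txn=BusRdX+Flush  M[L0]=24
step 10: P0: store L1 := 70  ⟶  MII  (L1)  txn=BusUpgr  M[L1]=60
step 11: P0: load  L1  ⟶  MII  (L1)  txn=∅  M[L1]=60
step 12: P2: store L0 := 11  ⟶  IIM  (L0)  txn=BusRdX+Flush  M[L0]=49
step 13: P0: load  L0  ⟶  SIO  (L0)  txn=BusRd  M[L0]=49
step 14: P1: store L0 := 91  ⟶  IMI  (L0)  txn=BusRdX+Flush  M[L0]=11
step 15: P2: load  L1  ⟶  OIS  (L1)  txn=BusRd  M[L1]=60
step 16: P0: store L1 := 4  ⟶  MII  (L1)  txn=BusUpgr  M[L1]=60
step 17: P1: store L1 := 28  ⟶  IMI  (L1)  txn=BusRdX+Flush  M[L1]=4
step 18: P1: load  L0  ⟶  IMI  (L0)  txn=∅  M[L0]=11
step 19: P2: store L0 := 3  ⟶  IIM  (L0)  txn=BusRdX+Flush  M[L0]=91
step 20: P1: store L1 := 54  ⟶  IMI  (L1)  txn=∅  M[L1]=4
step 21: P1: load  L0  ⟶  ISO  (L0)  txn=BusRd  M[L0]=91
step 22: P1: store L0 := 25  ⟶  IMI  (L0)  txn=BusUpgr+Flush  M[L0]=3
step 23: P0: store L0 := 53  ⟶  MII  (L0)  txn=BusRdX+Flush  M[L0]=25
step 24: P0: load  L1  ⟶  SOI  (L1)  txn=BusRd  M[L1]=4
step 25: P2: load  L1  ⟶  SOS  (L1)  txn=BusRd  M[L1]=4
step 26: P1: load  L0  ⟶  OSI  (L0)  txn=BusRd  M[L0]=25
step 27: P0: store L0 := 17  ⟶  MII  (L0)  txn=BusUpgr  M[L0]=25
step 28: P2: store L1 := 5  ⟶  IIM  (L1)  txn=BusUpgr+Flush  M[L1]=54
step 29: P1: store L0 := 76  ⟶  IMI  (L0)  txn=BusRdX+Flush  M[L0]=17
step 30: P1: store L1 := 68  ⟶  IMI  (L1)  txn=BusRdX+Flush  M[L1]=5

state = I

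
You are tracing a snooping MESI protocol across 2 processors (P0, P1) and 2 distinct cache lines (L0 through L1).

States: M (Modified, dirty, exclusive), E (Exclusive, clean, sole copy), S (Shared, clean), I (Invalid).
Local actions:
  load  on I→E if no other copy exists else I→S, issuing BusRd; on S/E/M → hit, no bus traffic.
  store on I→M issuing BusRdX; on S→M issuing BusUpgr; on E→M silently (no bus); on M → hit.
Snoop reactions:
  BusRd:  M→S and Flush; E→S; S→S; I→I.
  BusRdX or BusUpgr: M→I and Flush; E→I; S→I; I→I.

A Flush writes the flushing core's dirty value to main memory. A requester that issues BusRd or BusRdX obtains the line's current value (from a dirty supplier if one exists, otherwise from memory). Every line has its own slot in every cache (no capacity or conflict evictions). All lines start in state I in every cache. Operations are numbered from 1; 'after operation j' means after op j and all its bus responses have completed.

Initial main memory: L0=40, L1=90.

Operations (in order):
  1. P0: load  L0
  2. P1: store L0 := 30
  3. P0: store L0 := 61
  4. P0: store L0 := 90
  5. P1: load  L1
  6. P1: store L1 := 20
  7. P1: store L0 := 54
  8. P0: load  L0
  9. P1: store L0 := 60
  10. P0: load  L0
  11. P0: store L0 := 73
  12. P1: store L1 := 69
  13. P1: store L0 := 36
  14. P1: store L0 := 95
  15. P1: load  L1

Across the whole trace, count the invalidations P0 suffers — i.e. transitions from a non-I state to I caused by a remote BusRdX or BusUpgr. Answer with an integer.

1. P0: load  L0  bus=[BusRd]  L0: P0=E P1=I  mem[L0]=40
2. P1: store L0 := 30  bus=[BusRdX]  L0: P0=I P1=M  mem[L0]=40
3. P0: store L0 := 61  bus=[BusRdX,Flush]  L0: P0=M P1=I  mem[L0]=30
4. P0: store L0 := 90  bus=[-]  L0: P0=M P1=I  mem[L0]=30
5. P1: load  L1  bus=[BusRd]  L1: P0=I P1=E  mem[L1]=90
6. P1: store L1 := 20  bus=[-]  L1: P0=I P1=M  mem[L1]=90
7. P1: store L0 := 54  bus=[BusRdX,Flush]  L0: P0=I P1=M  mem[L0]=90
8. P0: load  L0  bus=[BusRd,Flush]  L0: P0=S P1=S  mem[L0]=54
9. P1: store L0 := 60  bus=[BusUpgr]  L0: P0=I P1=M  mem[L0]=54
10. P0: load  L0  bus=[BusRd,Flush]  L0: P0=S P1=S  mem[L0]=60
11. P0: store L0 := 73  bus=[BusUpgr]  L0: P0=M P1=I  mem[L0]=60
12. P1: store L1 := 69  bus=[-]  L1: P0=I P1=M  mem[L1]=90
13. P1: store L0 := 36  bus=[BusRdX,Flush]  L0: P0=I P1=M  mem[L0]=73
14. P1: store L0 := 95  bus=[-]  L0: P0=I P1=M  mem[L0]=73
15. P1: load  L1  bus=[-]  L1: P0=I P1=M  mem[L1]=90

invalidations = 4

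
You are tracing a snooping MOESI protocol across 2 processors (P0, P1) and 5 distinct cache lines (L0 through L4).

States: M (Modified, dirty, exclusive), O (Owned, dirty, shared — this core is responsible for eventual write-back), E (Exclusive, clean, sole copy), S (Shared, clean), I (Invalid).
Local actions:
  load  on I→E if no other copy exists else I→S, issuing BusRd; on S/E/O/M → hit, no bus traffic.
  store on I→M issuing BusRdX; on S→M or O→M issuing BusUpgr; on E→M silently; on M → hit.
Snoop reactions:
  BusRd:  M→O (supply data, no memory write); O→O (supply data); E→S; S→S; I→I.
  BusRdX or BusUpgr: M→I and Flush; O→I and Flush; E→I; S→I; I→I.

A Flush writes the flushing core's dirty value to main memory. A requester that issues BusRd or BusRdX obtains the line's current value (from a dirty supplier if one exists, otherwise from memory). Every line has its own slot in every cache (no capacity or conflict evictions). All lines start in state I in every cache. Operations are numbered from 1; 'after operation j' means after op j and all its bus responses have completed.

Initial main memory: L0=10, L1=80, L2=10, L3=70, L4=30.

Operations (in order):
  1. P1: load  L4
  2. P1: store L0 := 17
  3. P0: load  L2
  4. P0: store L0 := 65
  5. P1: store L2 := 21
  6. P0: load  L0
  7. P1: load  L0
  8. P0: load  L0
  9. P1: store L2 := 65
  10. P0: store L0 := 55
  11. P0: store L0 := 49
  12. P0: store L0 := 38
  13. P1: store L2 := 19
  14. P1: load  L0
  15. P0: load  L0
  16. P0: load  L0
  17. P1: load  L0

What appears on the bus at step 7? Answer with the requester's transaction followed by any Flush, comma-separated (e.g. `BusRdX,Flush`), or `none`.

[1] P1: load  L4 | P0:I, P1:E(30) | bus: BusRd
[2] P1: store L0 := 17 | P0:I, P1:M(17) | bus: BusRdX
[3] P0: load  L2 | P0:E(10), P1:I | bus: BusRd
[4] P0: store L0 := 65 | P0:M(65), P1:I | bus: BusRdX,Flush
[5] P1: store L2 := 21 | P0:I, P1:M(21) | bus: BusRdX
[6] P0: load  L0 | P0:M(65), P1:I | bus: none
[7] P1: load  L0 | P0:O(65), P1:S(65) | bus: BusRd
[8] P0: load  L0 | P0:O(65), P1:S(65) | bus: none
[9] P1: store L2 := 65 | P0:I, P1:M(65) | bus: none
[10] P0: store L0 := 55 | P0:M(55), P1:I | bus: BusUpgr
[11] P0: store L0 := 49 | P0:M(49), P1:I | bus: none
[12] P0: store L0 := 38 | P0:M(38), P1:I | bus: none
[13] P1: store L2 := 19 | P0:I, P1:M(19) | bus: none
[14] P1: load  L0 | P0:O(38), P1:S(38) | bus: BusRd
[15] P0: load  L0 | P0:O(38), P1:S(38) | bus: none
[16] P0: load  L0 | P0:O(38), P1:S(38) | bus: none
[17] P1: load  L0 | P0:O(38), P1:S(38) | bus: none

bus = BusRd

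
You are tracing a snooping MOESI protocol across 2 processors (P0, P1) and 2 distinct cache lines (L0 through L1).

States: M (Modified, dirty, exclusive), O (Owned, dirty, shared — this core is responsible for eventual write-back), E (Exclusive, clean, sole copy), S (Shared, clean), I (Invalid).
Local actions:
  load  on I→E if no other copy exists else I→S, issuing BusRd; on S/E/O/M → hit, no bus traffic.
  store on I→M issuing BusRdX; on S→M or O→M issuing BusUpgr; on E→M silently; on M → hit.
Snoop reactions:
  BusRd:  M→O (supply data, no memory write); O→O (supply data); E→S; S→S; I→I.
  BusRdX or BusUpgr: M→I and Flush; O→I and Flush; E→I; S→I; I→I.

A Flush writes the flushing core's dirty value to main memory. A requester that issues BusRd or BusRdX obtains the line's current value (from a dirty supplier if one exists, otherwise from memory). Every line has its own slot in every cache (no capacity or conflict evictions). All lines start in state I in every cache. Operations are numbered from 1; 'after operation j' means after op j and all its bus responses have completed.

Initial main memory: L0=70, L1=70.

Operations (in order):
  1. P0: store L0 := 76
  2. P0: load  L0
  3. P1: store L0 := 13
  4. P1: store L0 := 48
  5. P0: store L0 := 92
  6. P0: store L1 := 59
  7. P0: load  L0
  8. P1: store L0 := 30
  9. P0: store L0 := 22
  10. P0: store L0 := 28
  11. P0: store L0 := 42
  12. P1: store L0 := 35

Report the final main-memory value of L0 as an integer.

memory[L0] = 42

[1] P0: store L0 := 76 | P0:M(76), P1:I | bus: BusRdX
[2] P0: load  L0 | P0:M(76), P1:I | bus: none
[3] P1: store L0 := 13 | P0:I, P1:M(13) | bus: BusRdX,Flush
[4] P1: store L0 := 48 | P0:I, P1:M(48) | bus: none
[5] P0: store L0 := 92 | P0:M(92), P1:I | bus: BusRdX,Flush
[6] P0: store L1 := 59 | P0:M(59), P1:I | bus: BusRdX
[7] P0: load  L0 | P0:M(92), P1:I | bus: none
[8] P1: store L0 := 30 | P0:I, P1:M(30) | bus: BusRdX,Flush
[9] P0: store L0 := 22 | P0:M(22), P1:I | bus: BusRdX,Flush
[10] P0: store L0 := 28 | P0:M(28), P1:I | bus: none
[11] P0: store L0 := 42 | P0:M(42), P1:I | bus: none
[12] P1: store L0 := 35 | P0:I, P1:M(35) | bus: BusRdX,Flush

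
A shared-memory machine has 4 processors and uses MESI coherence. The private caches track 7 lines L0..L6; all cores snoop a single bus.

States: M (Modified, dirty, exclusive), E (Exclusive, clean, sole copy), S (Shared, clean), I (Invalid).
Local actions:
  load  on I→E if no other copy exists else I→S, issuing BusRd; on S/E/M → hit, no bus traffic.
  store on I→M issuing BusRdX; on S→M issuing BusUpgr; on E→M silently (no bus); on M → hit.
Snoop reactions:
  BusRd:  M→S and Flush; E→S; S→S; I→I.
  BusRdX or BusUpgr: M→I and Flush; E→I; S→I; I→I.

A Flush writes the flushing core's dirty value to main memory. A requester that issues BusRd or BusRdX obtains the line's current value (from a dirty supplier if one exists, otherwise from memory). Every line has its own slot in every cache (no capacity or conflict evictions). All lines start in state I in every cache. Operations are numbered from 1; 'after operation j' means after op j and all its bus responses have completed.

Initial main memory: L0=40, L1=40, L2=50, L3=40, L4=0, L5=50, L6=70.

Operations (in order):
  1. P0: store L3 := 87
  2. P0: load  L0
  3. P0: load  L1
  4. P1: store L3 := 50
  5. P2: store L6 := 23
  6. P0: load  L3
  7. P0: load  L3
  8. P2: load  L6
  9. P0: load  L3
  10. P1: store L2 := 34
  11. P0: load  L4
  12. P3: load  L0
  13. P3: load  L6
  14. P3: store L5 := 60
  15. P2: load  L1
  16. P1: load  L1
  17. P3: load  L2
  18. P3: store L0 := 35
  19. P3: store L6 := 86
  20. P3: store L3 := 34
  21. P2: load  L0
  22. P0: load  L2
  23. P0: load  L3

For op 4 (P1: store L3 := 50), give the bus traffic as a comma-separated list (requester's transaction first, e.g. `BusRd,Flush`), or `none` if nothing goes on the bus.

  op1 P0: store L3 := 87 → M/I/I/I on L3; bus BusRdX; mem=40
  op2 P0: load  L0 → E/I/I/I on L0; bus BusRd; mem=40
  op3 P0: load  L1 → E/I/I/I on L1; bus BusRd; mem=40
  op4 P1: store L3 := 50 → I/M/I/I on L3; bus BusRdX Flush; mem=87
  op5 P2: store L6 := 23 → I/I/M/I on L6; bus BusRdX; mem=70
  op6 P0: load  L3 → S/S/I/I on L3; bus BusRd Flush; mem=50
  op7 P0: load  L3 → S/S/I/I on L3; bus (none); mem=50
  op8 P2: load  L6 → I/I/M/I on L6; bus (none); mem=70
  op9 P0: load  L3 → S/S/I/I on L3; bus (none); mem=50
  op10 P1: store L2 := 34 → I/M/I/I on L2; bus BusRdX; mem=50
  op11 P0: load  L4 → E/I/I/I on L4; bus BusRd; mem=0
  op12 P3: load  L0 → S/I/I/S on L0; bus BusRd; mem=40
  op13 P3: load  L6 → I/I/S/S on L6; bus BusRd Flush; mem=23
  op14 P3: store L5 := 60 → I/I/I/M on L5; bus BusRdX; mem=50
  op15 P2: load  L1 → S/I/S/I on L1; bus BusRd; mem=40
  op16 P1: load  L1 → S/S/S/I on L1; bus BusRd; mem=40
  op17 P3: load  L2 → I/S/I/S on L2; bus BusRd Flush; mem=34
  op18 P3: store L0 := 35 → I/I/I/M on L0; bus BusUpgr; mem=40
  op19 P3: store L6 := 86 → I/I/I/M on L6; bus BusUpgr; mem=23
  op20 P3: store L3 := 34 → I/I/I/M on L3; bus BusRdX; mem=50
  op21 P2: load  L0 → I/I/S/S on L0; bus BusRd Flush; mem=35
  op22 P0: load  L2 → S/S/I/S on L2; bus BusRd; mem=34
  op23 P0: load  L3 → S/I/I/S on L3; bus BusRd Flush; mem=34

bus = BusRdX,Flush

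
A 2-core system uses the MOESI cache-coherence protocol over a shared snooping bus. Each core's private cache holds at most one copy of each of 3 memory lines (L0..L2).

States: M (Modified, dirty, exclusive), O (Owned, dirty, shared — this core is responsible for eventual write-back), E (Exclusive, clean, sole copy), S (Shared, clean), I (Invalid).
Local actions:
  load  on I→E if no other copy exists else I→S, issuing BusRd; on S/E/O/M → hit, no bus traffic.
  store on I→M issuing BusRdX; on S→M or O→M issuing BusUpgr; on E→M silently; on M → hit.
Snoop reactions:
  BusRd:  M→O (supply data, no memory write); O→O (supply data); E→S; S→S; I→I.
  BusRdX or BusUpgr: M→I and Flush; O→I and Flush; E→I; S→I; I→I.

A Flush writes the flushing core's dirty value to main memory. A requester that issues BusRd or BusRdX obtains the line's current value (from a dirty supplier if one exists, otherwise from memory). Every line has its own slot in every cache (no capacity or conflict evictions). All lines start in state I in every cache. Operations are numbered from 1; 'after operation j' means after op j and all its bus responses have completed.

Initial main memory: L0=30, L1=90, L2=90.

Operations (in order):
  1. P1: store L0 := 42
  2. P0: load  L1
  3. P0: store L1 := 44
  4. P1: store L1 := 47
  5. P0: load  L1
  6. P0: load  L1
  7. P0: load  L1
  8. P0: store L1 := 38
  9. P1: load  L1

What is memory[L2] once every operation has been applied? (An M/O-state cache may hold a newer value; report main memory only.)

memory[L2] = 90

[1] P1: store L0 := 42 | P0:I, P1:M(42) | bus: BusRdX
[2] P0: load  L1 | P0:E(90), P1:I | bus: BusRd
[3] P0: store L1 := 44 | P0:M(44), P1:I | bus: none
[4] P1: store L1 := 47 | P0:I, P1:M(47) | bus: BusRdX,Flush
[5] P0: load  L1 | P0:S(47), P1:O(47) | bus: BusRd
[6] P0: load  L1 | P0:S(47), P1:O(47) | bus: none
[7] P0: load  L1 | P0:S(47), P1:O(47) | bus: none
[8] P0: store L1 := 38 | P0:M(38), P1:I | bus: BusUpgr,Flush
[9] P1: load  L1 | P0:O(38), P1:S(38) | bus: BusRd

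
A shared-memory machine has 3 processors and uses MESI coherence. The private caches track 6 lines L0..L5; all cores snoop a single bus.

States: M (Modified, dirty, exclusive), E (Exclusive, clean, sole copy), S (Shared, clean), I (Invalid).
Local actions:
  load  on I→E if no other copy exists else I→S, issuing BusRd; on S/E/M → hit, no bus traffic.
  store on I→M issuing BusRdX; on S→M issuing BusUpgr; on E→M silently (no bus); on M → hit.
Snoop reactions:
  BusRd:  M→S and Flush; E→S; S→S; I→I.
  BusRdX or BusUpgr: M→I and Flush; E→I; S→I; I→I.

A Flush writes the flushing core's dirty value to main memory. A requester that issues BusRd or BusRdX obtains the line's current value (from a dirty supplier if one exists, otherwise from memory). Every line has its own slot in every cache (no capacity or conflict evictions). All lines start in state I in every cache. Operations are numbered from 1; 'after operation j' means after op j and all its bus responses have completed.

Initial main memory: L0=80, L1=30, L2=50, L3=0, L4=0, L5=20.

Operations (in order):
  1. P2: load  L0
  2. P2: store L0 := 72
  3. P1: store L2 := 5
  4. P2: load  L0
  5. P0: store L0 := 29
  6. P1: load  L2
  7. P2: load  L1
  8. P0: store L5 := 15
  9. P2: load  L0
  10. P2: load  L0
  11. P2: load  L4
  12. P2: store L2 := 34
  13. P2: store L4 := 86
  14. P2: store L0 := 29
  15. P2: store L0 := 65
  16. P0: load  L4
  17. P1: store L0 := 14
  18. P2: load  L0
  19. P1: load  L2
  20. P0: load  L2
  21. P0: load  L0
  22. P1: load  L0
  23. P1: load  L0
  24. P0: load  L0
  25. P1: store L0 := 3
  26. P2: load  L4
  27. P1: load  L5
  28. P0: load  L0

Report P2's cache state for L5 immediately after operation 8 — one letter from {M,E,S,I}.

step 1: P2: load  L0  ⟶  IIE  (L0)  txn=BusRd  M[L0]=80
step 2: P2: store L0 := 72  ⟶  IIM  (L0)  txn=∅  M[L0]=80
step 3: P1: store L2 := 5  ⟶  IMI  (L2)  txn=BusRdX  M[L2]=50
step 4: P2: load  L0  ⟶  IIM  (L0)  txn=∅  M[L0]=80
step 5: P0: store L0 := 29  ⟶  MII  (L0)  txn=BusRdX+Flush  M[L0]=72
step 6: P1: load  L2  ⟶  IMI  (L2)  txn=∅  M[L2]=50
step 7: P2: load  L1  ⟶  IIE  (L1)  txn=BusRd  M[L1]=30
step 8: P0: store L5 := 15  ⟶  MII  (L5)  txn=BusRdX  M[L5]=20
step 9: P2: load  L0  ⟶  SIS  (L0)  txn=BusRd+Flush  M[L0]=29
step 10: P2: load  L0  ⟶  SIS  (L0)  txn=∅  M[L0]=29
step 11: P2: load  L4  ⟶  IIE  (L4)  txn=BusRd  M[L4]=0
step 12: P2: store L2 := 34  ⟶  IIM  (L2)  txn=BusRdX+Flush  M[L2]=5
step 13: P2: store L4 := 86  ⟶  IIM  (L4)  txn=∅  M[L4]=0
step 14: P2: store L0 := 29  ⟶  IIM  (L0)  txn=BusUpgr  M[L0]=29
step 15: P2: store L0 := 65  ⟶  IIM  (L0)  txn=∅  M[L0]=29
step 16: P0: load  L4  ⟶  SIS  (L4)  txn=BusRd+Flush  M[L4]=86
step 17: P1: store L0 := 14  ⟶  IMI  (L0)  txn=BusRdX+Flush  M[L0]=65
step 18: P2: load  L0  ⟶  ISS  (L0)  txn=BusRd+Flush  M[L0]=14
step 19: P1: load  L2  ⟶  ISS  (L2)  txn=BusRd+Flush  M[L2]=34
step 20: P0: load  L2  ⟶  SSS  (L2)  txn=BusRd  M[L2]=34
step 21: P0: load  L0  ⟶  SSS  (L0)  txn=BusRd  M[L0]=14
step 22: P1: load  L0  ⟶  SSS  (L0)  txn=∅  M[L0]=14
step 23: P1: load  L0  ⟶  SSS  (L0)  txn=∅  M[L0]=14
step 24: P0: load  L0  ⟶  SSS  (L0)  txn=∅  M[L0]=14
step 25: P1: store L0 := 3  ⟶  IMI  (L0)  txn=BusUpgr  M[L0]=14
step 26: P2: load  L4  ⟶  SIS  (L4)  txn=∅  M[L4]=86
step 27: P1: load  L5  ⟶  SSI  (L5)  txn=BusRd+Flush  M[L5]=15
step 28: P0: load  L0  ⟶  SSI  (L0)  txn=BusRd+Flush  M[L0]=3

state = I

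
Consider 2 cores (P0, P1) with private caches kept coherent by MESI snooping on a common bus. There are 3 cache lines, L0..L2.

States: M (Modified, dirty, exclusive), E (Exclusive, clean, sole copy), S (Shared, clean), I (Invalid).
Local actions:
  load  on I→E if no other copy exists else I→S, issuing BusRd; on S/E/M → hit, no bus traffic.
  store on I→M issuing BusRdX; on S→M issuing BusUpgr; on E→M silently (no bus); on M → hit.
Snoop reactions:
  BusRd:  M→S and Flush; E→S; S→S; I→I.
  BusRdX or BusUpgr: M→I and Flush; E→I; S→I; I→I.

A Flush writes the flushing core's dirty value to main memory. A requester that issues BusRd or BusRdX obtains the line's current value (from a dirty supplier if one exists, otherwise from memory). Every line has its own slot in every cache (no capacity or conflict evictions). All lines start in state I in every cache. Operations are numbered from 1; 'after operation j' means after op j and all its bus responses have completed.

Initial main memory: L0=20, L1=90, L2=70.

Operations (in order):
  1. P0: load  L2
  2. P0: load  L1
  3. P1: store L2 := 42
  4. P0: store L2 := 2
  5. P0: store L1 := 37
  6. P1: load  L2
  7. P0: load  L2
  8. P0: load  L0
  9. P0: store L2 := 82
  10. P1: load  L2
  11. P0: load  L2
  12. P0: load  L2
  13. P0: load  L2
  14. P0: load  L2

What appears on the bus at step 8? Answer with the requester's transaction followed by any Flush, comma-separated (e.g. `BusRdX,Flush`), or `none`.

bus = BusRd

step 1: P0: load  L2  ⟶  EI  (L2)  txn=BusRd  M[L2]=70
step 2: P0: load  L1  ⟶  EI  (L1)  txn=BusRd  M[L1]=90
step 3: P1: store L2 := 42  ⟶  IM  (L2)  txn=BusRdX  M[L2]=70
step 4: P0: store L2 := 2  ⟶  MI  (L2)  txn=BusRdX+Flush  M[L2]=42
step 5: P0: store L1 := 37  ⟶  MI  (L1)  txn=∅  M[L1]=90
step 6: P1: load  L2  ⟶  SS  (L2)  txn=BusRd+Flush  M[L2]=2
step 7: P0: load  L2  ⟶  SS  (L2)  txn=∅  M[L2]=2
step 8: P0: load  L0  ⟶  EI  (L0)  txn=BusRd  M[L0]=20
step 9: P0: store L2 := 82  ⟶  MI  (L2)  txn=BusUpgr  M[L2]=2
step 10: P1: load  L2  ⟶  SS  (L2)  txn=BusRd+Flush  M[L2]=82
step 11: P0: load  L2  ⟶  SS  (L2)  txn=∅  M[L2]=82
step 12: P0: load  L2  ⟶  SS  (L2)  txn=∅  M[L2]=82
step 13: P0: load  L2  ⟶  SS  (L2)  txn=∅  M[L2]=82
step 14: P0: load  L2  ⟶  SS  (L2)  txn=∅  M[L2]=82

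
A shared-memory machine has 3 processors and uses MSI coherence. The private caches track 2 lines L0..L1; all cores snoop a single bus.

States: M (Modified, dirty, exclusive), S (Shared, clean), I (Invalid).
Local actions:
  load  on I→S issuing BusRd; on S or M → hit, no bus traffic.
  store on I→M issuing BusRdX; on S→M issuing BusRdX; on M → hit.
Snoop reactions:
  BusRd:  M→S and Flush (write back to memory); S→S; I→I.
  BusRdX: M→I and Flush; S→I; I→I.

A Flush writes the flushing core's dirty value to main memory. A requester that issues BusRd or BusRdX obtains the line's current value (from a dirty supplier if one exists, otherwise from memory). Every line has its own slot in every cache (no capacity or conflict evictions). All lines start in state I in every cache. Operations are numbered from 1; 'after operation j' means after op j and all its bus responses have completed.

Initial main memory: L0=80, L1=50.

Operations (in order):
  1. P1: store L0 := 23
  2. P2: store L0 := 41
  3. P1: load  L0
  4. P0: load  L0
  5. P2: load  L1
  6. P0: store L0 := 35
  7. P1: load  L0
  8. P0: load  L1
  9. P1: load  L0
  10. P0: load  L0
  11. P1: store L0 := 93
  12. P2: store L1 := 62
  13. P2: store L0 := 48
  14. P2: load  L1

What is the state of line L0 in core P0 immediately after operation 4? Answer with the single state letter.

state = S

[1] P1: store L0 := 23 | P0:I, P1:M(23), P2:I | bus: BusRdX
[2] P2: store L0 := 41 | P0:I, P1:I, P2:M(41) | bus: BusRdX,Flush
[3] P1: load  L0 | P0:I, P1:S(41), P2:S(41) | bus: BusRd,Flush
[4] P0: load  L0 | P0:S(41), P1:S(41), P2:S(41) | bus: BusRd
[5] P2: load  L1 | P0:I, P1:I, P2:S(50) | bus: BusRd
[6] P0: store L0 := 35 | P0:M(35), P1:I, P2:I | bus: BusRdX
[7] P1: load  L0 | P0:S(35), P1:S(35), P2:I | bus: BusRd,Flush
[8] P0: load  L1 | P0:S(50), P1:I, P2:S(50) | bus: BusRd
[9] P1: load  L0 | P0:S(35), P1:S(35), P2:I | bus: none
[10] P0: load  L0 | P0:S(35), P1:S(35), P2:I | bus: none
[11] P1: store L0 := 93 | P0:I, P1:M(93), P2:I | bus: BusRdX
[12] P2: store L1 := 62 | P0:I, P1:I, P2:M(62) | bus: BusRdX
[13] P2: store L0 := 48 | P0:I, P1:I, P2:M(48) | bus: BusRdX,Flush
[14] P2: load  L1 | P0:I, P1:I, P2:M(62) | bus: none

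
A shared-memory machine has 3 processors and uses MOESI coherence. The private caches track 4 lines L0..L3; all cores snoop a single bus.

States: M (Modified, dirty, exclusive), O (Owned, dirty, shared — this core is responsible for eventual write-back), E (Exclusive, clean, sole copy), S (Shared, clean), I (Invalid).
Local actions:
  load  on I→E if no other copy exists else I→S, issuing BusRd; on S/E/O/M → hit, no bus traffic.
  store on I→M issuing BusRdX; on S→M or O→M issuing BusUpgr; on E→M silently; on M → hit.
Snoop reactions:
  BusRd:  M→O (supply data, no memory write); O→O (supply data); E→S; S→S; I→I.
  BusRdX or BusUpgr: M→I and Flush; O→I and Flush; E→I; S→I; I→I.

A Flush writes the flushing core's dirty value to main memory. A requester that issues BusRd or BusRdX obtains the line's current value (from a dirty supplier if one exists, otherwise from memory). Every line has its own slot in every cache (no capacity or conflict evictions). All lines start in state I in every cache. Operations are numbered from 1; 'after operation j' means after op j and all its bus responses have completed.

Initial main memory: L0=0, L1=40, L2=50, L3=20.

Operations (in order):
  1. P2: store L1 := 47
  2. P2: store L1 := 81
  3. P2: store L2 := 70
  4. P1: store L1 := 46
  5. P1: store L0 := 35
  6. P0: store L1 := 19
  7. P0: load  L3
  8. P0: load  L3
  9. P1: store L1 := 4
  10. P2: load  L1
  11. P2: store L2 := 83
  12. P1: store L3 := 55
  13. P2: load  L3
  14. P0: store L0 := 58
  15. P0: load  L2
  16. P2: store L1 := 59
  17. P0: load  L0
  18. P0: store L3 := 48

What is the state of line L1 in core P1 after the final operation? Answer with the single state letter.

state = I

step 1: P2: store L1 := 47  ⟶  IIM  (L1)  txn=BusRdX  M[L1]=40
step 2: P2: store L1 := 81  ⟶  IIM  (L1)  txn=∅  M[L1]=40
step 3: P2: store L2 := 70  ⟶  IIM  (L2)  txn=BusRdX  M[L2]=50
step 4: P1: store L1 := 46  ⟶  IMI  (L1)  txn=BusRdX+Flush  M[L1]=81
step 5: P1: store L0 := 35  ⟶  IMI  (L0)  txn=BusRdX  M[L0]=0
step 6: P0: store L1 := 19  ⟶  MII  (L1)  txn=BusRdX+Flush  M[L1]=46
step 7: P0: load  L3  ⟶  EII  (L3)  txn=BusRd  M[L3]=20
step 8: P0: load  L3  ⟶  EII  (L3)  txn=∅  M[L3]=20
step 9: P1: store L1 := 4  ⟶  IMI  (L1)  txn=BusRdX+Flush  M[L1]=19
step 10: P2: load  L1  ⟶  IOS  (L1)  txn=BusRd  M[L1]=19
step 11: P2: store L2 := 83  ⟶  IIM  (L2)  txn=∅  M[L2]=50
step 12: P1: store L3 := 55  ⟶  IMI  (L3)  txn=BusRdX  M[L3]=20
step 13: P2: load  L3  ⟶  IOS  (L3)  txn=BusRd  M[L3]=20
step 14: P0: store L0 := 58  ⟶  MII  (L0)  txn=BusRdX+Flush  M[L0]=35
step 15: P0: load  L2  ⟶  SIO  (L2)  txn=BusRd  M[L2]=50
step 16: P2: store L1 := 59  ⟶  IIM  (L1)  txn=BusUpgr+Flush  M[L1]=4
step 17: P0: load  L0  ⟶  MII  (L0)  txn=∅  M[L0]=35
step 18: P0: store L3 := 48  ⟶  MII  (L3)  txn=BusRdX+Flush  M[L3]=55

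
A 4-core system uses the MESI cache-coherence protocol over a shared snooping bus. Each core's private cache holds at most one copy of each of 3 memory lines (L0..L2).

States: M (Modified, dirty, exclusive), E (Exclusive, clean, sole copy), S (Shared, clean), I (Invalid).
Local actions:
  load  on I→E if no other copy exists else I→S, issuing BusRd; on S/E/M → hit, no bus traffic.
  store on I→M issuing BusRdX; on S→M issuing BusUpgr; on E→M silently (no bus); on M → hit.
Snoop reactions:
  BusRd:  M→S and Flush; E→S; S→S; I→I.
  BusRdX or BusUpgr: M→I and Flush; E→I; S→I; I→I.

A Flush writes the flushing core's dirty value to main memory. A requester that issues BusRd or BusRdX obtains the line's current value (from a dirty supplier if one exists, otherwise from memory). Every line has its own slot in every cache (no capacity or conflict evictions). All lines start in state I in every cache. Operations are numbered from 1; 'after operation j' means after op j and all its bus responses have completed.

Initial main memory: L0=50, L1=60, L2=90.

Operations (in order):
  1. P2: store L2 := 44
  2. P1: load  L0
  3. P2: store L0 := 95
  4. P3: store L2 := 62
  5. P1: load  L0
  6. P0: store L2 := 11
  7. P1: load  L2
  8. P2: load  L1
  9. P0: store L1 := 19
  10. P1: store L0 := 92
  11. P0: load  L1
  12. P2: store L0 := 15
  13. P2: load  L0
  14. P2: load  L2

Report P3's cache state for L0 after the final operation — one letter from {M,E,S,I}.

state = I

1. P2: store L2 := 44  bus=[BusRdX]  L2: P0=I P1=I P2=M P3=I  mem[L2]=90
2. P1: load  L0  bus=[BusRd]  L0: P0=I P1=E P2=I P3=I  mem[L0]=50
3. P2: store L0 := 95  bus=[BusRdX]  L0: P0=I P1=I P2=M P3=I  mem[L0]=50
4. P3: store L2 := 62  bus=[BusRdX,Flush]  L2: P0=I P1=I P2=I P3=M  mem[L2]=44
5. P1: load  L0  bus=[BusRd,Flush]  L0: P0=I P1=S P2=S P3=I  mem[L0]=95
6. P0: store L2 := 11  bus=[BusRdX,Flush]  L2: P0=M P1=I P2=I P3=I  mem[L2]=62
7. P1: load  L2  bus=[BusRd,Flush]  L2: P0=S P1=S P2=I P3=I  mem[L2]=11
8. P2: load  L1  bus=[BusRd]  L1: P0=I P1=I P2=E P3=I  mem[L1]=60
9. P0: store L1 := 19  bus=[BusRdX]  L1: P0=M P1=I P2=I P3=I  mem[L1]=60
10. P1: store L0 := 92  bus=[BusUpgr]  L0: P0=I P1=M P2=I P3=I  mem[L0]=95
11. P0: load  L1  bus=[-]  L1: P0=M P1=I P2=I P3=I  mem[L1]=60
12. P2: store L0 := 15  bus=[BusRdX,Flush]  L0: P0=I P1=I P2=M P3=I  mem[L0]=92
13. P2: load  L0  bus=[-]  L0: P0=I P1=I P2=M P3=I  mem[L0]=92
14. P2: load  L2  bus=[BusRd]  L2: P0=S P1=S P2=S P3=I  mem[L2]=11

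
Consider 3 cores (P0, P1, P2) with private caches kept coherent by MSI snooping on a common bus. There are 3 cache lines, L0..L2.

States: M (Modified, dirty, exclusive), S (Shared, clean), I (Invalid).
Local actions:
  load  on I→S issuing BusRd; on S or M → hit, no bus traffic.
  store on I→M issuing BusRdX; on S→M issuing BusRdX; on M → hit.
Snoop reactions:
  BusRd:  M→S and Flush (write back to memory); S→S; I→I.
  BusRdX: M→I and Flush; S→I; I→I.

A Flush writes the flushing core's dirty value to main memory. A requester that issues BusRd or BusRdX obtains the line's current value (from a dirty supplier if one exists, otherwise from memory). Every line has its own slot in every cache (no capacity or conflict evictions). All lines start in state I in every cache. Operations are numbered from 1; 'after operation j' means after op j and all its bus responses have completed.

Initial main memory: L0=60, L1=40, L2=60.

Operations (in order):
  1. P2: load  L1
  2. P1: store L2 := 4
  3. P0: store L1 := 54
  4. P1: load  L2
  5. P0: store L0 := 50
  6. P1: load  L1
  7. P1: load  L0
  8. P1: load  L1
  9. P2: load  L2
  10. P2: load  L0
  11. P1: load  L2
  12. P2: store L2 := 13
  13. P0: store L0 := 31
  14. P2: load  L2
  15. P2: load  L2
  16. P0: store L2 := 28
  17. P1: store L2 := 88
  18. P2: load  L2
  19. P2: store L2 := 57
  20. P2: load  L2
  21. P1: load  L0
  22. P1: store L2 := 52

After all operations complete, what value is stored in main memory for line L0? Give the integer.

memory[L0] = 31

1. P2: load  L1  bus=[BusRd]  L1: P0=I P1=I P2=S  mem[L1]=40
2. P1: store L2 := 4  bus=[BusRdX]  L2: P0=I P1=M P2=I  mem[L2]=60
3. P0: store L1 := 54  bus=[BusRdX]  L1: P0=M P1=I P2=I  mem[L1]=40
4. P1: load  L2  bus=[-]  L2: P0=I P1=M P2=I  mem[L2]=60
5. P0: store L0 := 50  bus=[BusRdX]  L0: P0=M P1=I P2=I  mem[L0]=60
6. P1: load  L1  bus=[BusRd,Flush]  L1: P0=S P1=S P2=I  mem[L1]=54
7. P1: load  L0  bus=[BusRd,Flush]  L0: P0=S P1=S P2=I  mem[L0]=50
8. P1: load  L1  bus=[-]  L1: P0=S P1=S P2=I  mem[L1]=54
9. P2: load  L2  bus=[BusRd,Flush]  L2: P0=I P1=S P2=S  mem[L2]=4
10. P2: load  L0  bus=[BusRd]  L0: P0=S P1=S P2=S  mem[L0]=50
11. P1: load  L2  bus=[-]  L2: P0=I P1=S P2=S  mem[L2]=4
12. P2: store L2 := 13  bus=[BusRdX]  L2: P0=I P1=I P2=M  mem[L2]=4
13. P0: store L0 := 31  bus=[BusRdX]  L0: P0=M P1=I P2=I  mem[L0]=50
14. P2: load  L2  bus=[-]  L2: P0=I P1=I P2=M  mem[L2]=4
15. P2: load  L2  bus=[-]  L2: P0=I P1=I P2=M  mem[L2]=4
16. P0: store L2 := 28  bus=[BusRdX,Flush]  L2: P0=M P1=I P2=I  mem[L2]=13
17. P1: store L2 := 88  bus=[BusRdX,Flush]  L2: P0=I P1=M P2=I  mem[L2]=28
18. P2: load  L2  bus=[BusRd,Flush]  L2: P0=I P1=S P2=S  mem[L2]=88
19. P2: store L2 := 57  bus=[BusRdX]  L2: P0=I P1=I P2=M  mem[L2]=88
20. P2: load  L2  bus=[-]  L2: P0=I P1=I P2=M  mem[L2]=88
21. P1: load  L0  bus=[BusRd,Flush]  L0: P0=S P1=S P2=I  mem[L0]=31
22. P1: store L2 := 52  bus=[BusRdX,Flush]  L2: P0=I P1=M P2=I  mem[L2]=57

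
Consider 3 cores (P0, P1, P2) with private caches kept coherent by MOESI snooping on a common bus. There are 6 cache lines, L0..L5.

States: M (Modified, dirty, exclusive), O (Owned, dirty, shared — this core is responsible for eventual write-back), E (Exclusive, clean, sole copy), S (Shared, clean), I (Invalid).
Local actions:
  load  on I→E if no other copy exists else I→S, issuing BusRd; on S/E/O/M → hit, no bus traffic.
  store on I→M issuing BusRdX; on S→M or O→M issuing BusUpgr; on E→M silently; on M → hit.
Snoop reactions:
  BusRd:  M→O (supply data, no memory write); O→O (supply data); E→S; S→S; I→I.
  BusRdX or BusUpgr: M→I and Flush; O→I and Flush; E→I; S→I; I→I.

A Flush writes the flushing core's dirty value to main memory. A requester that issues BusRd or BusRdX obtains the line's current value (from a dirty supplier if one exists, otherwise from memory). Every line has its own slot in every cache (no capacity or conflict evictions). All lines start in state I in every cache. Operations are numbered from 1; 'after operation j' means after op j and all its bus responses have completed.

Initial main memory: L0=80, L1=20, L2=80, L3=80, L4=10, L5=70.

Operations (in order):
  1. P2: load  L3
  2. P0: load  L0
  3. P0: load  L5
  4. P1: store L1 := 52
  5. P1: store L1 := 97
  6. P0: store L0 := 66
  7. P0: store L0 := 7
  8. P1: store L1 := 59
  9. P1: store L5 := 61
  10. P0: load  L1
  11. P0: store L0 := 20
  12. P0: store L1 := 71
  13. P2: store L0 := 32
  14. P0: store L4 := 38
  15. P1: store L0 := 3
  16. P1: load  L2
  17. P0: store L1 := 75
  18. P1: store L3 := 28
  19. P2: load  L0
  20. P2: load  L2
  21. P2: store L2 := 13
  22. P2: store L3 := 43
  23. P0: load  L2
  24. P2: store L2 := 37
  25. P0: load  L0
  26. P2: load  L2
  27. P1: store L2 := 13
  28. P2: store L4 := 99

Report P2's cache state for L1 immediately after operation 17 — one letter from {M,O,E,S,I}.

1. P2: load  L3  bus=[BusRd]  L3: P0=I P1=I P2=E  mem[L3]=80
2. P0: load  L0  bus=[BusRd]  L0: P0=E P1=I P2=I  mem[L0]=80
3. P0: load  L5  bus=[BusRd]  L5: P0=E P1=I P2=I  mem[L5]=70
4. P1: store L1 := 52  bus=[BusRdX]  L1: P0=I P1=M P2=I  mem[L1]=20
5. P1: store L1 := 97  bus=[-]  L1: P0=I P1=M P2=I  mem[L1]=20
6. P0: store L0 := 66  bus=[-]  L0: P0=M P1=I P2=I  mem[L0]=80
7. P0: store L0 := 7  bus=[-]  L0: P0=M P1=I P2=I  mem[L0]=80
8. P1: store L1 := 59  bus=[-]  L1: P0=I P1=M P2=I  mem[L1]=20
9. P1: store L5 := 61  bus=[BusRdX]  L5: P0=I P1=M P2=I  mem[L5]=70
10. P0: load  L1  bus=[BusRd]  L1: P0=S P1=O P2=I  mem[L1]=20
11. P0: store L0 := 20  bus=[-]  L0: P0=M P1=I P2=I  mem[L0]=80
12. P0: store L1 := 71  bus=[BusUpgr,Flush]  L1: P0=M P1=I P2=I  mem[L1]=59
13. P2: store L0 := 32  bus=[BusRdX,Flush]  L0: P0=I P1=I P2=M  mem[L0]=20
14. P0: store L4 := 38  bus=[BusRdX]  L4: P0=M P1=I P2=I  mem[L4]=10
15. P1: store L0 := 3  bus=[BusRdX,Flush]  L0: P0=I P1=M P2=I  mem[L0]=32
16. P1: load  L2  bus=[BusRd]  L2: P0=I P1=E P2=I  mem[L2]=80
17. P0: store L1 := 75  bus=[-]  L1: P0=M P1=I P2=I  mem[L1]=59
18. P1: store L3 := 28  bus=[BusRdX]  L3: P0=I P1=M P2=I  mem[L3]=80
19. P2: load  L0  bus=[BusRd]  L0: P0=I P1=O P2=S  mem[L0]=32
20. P2: load  L2  bus=[BusRd]  L2: P0=I P1=S P2=S  mem[L2]=80
21. P2: store L2 := 13  bus=[BusUpgr]  L2: P0=I P1=I P2=M  mem[L2]=80
22. P2: store L3 := 43  bus=[BusRdX,Flush]  L3: P0=I P1=I P2=M  mem[L3]=28
23. P0: load  L2  bus=[BusRd]  L2: P0=S P1=I P2=O  mem[L2]=80
24. P2: store L2 := 37  bus=[BusUpgr]  L2: P0=I P1=I P2=M  mem[L2]=80
25. P0: load  L0  bus=[BusRd]  L0: P0=S P1=O P2=S  mem[L0]=32
26. P2: load  L2  bus=[-]  L2: P0=I P1=I P2=M  mem[L2]=80
27. P1: store L2 := 13  bus=[BusRdX,Flush]  L2: P0=I P1=M P2=I  mem[L2]=37
28. P2: store L4 := 99  bus=[BusRdX,Flush]  L4: P0=I P1=I P2=M  mem[L4]=38

state = I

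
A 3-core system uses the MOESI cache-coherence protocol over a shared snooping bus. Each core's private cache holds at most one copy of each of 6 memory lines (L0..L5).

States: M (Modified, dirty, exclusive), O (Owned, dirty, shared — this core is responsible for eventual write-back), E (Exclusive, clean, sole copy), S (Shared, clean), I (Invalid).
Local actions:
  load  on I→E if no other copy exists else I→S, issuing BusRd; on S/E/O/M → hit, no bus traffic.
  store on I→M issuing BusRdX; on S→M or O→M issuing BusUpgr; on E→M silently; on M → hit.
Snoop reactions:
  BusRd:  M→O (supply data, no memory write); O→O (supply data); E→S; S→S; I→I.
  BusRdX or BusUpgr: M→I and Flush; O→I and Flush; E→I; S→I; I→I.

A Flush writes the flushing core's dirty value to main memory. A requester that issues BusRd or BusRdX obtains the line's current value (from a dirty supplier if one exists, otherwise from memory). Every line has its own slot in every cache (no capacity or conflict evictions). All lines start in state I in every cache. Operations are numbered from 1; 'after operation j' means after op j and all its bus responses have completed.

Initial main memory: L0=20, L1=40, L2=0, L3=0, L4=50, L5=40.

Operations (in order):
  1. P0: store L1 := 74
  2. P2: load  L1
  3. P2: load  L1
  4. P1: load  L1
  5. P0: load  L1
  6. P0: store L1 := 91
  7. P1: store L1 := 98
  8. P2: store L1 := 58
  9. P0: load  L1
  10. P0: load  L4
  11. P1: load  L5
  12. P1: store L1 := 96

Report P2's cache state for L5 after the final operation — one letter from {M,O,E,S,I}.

state = I

1. P0: store L1 := 74  bus=[BusRdX]  L1: P0=M P1=I P2=I  mem[L1]=40
2. P2: load  L1  bus=[BusRd]  L1: P0=O P1=I P2=S  mem[L1]=40
3. P2: load  L1  bus=[-]  L1: P0=O P1=I P2=S  mem[L1]=40
4. P1: load  L1  bus=[BusRd]  L1: P0=O P1=S P2=S  mem[L1]=40
5. P0: load  L1  bus=[-]  L1: P0=O P1=S P2=S  mem[L1]=40
6. P0: store L1 := 91  bus=[BusUpgr]  L1: P0=M P1=I P2=I  mem[L1]=40
7. P1: store L1 := 98  bus=[BusRdX,Flush]  L1: P0=I P1=M P2=I  mem[L1]=91
8. P2: store L1 := 58  bus=[BusRdX,Flush]  L1: P0=I P1=I P2=M  mem[L1]=98
9. P0: load  L1  bus=[BusRd]  L1: P0=S P1=I P2=O  mem[L1]=98
10. P0: load  L4  bus=[BusRd]  L4: P0=E P1=I P2=I  mem[L4]=50
11. P1: load  L5  bus=[BusRd]  L5: P0=I P1=E P2=I  mem[L5]=40
12. P1: store L1 := 96  bus=[BusRdX,Flush]  L1: P0=I P1=M P2=I  mem[L1]=58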